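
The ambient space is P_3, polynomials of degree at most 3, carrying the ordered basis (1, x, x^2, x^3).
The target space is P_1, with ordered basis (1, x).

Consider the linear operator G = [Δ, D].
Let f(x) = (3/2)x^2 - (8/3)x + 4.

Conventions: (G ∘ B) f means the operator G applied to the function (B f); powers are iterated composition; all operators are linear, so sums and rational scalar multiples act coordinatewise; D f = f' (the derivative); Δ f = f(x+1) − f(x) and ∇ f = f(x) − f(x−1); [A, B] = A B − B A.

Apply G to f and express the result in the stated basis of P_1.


D f = 3x - 8/3
Δ D f = 3
Δ f = 3x - 7/6
D Δ f = 3
[Δ, D] f = 0

g(x) = 0


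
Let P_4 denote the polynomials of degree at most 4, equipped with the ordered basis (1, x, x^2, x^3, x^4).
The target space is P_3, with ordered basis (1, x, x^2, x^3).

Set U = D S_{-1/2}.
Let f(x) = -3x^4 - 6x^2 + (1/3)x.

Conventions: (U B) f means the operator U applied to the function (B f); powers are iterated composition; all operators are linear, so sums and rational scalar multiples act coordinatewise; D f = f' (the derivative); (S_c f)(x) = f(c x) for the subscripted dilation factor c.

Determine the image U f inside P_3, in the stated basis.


S_{-1/2} f = -(3/16)x^4 - (3/2)x^2 - (1/6)x
D S_{-1/2} f = -(3/4)x^3 - 3x - 1/6

the result is g(x) = -(3/4)x^3 - 3x - 1/6


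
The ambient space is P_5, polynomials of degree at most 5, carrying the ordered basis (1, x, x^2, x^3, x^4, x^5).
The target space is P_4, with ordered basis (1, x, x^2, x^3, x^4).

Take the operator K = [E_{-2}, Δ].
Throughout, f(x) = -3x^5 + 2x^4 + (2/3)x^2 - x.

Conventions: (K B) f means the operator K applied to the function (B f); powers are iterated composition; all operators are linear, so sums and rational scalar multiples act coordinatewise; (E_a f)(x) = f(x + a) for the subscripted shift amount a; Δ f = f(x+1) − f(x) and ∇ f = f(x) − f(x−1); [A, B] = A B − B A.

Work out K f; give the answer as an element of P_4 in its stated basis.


Δ f = -15x^4 - 22x^3 - 18x^2 - (17/3)x - 4/3
E_{-2} Δ f = -15x^4 + 98x^3 - 246x^2 + (847/3)x - 126
E_{-2} f = -3x^5 + 32x^4 - 136x^3 + (866/3)x^2 - (923/3)x + 398/3
Δ E_{-2} f = -15x^4 + 98x^3 - 246x^2 + (847/3)x - 126
[E_{-2}, Δ] f = 0

g(x) = 0


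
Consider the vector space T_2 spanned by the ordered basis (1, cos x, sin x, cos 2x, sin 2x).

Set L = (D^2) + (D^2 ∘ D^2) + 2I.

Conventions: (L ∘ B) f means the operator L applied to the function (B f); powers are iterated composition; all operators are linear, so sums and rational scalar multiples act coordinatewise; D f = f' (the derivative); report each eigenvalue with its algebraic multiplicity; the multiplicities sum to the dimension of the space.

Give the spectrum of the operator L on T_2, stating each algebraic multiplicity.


λ = 2 (multiplicity 3), λ = 14 (multiplicity 2)

image of 1: 2
image of cos x: 2cos x
image of sin x: 2sin x
image of cos 2x: 14cos 2x
image of sin 2x: 14sin 2x
the matrix is diagonal; its diagonal is (2, 2, 2, 14, 14)
for a triangular matrix the eigenvalues are the diagonal entries, with algebraic multiplicity their repetition count


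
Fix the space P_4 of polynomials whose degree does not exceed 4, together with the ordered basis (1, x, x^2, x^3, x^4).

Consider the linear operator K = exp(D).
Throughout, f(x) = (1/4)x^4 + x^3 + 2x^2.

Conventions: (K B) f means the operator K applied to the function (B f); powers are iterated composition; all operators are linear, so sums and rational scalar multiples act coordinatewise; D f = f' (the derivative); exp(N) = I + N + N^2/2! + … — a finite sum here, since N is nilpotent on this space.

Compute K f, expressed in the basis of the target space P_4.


the image equals g(x) = (1/4)x^4 + 2x^3 + (13/2)x^2 + 8x + 13/4

order-1 term: x^3 + 3x^2 + 4x
order-2 term: (3/2)x^2 + 3x + 2
order-3 term: x + 1
order-4 term: 1/4
the series for exp(D) f terminates at order 4
exp(D) f = (1/4)x^4 + 2x^3 + (13/2)x^2 + 8x + 13/4


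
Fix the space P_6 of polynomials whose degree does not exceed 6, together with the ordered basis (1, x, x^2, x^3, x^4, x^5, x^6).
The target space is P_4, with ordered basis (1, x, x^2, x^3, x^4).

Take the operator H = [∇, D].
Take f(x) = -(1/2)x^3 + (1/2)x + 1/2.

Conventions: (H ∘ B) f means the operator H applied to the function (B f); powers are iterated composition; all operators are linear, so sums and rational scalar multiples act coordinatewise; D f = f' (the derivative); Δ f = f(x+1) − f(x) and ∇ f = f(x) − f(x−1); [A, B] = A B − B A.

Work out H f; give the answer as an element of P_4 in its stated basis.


D f = -(3/2)x^2 + 1/2
∇ D f = -3x + 3/2
∇ f = -(3/2)x^2 + (3/2)x
D ∇ f = -3x + 3/2
[∇, D] f = 0

the image equals g(x) = 0


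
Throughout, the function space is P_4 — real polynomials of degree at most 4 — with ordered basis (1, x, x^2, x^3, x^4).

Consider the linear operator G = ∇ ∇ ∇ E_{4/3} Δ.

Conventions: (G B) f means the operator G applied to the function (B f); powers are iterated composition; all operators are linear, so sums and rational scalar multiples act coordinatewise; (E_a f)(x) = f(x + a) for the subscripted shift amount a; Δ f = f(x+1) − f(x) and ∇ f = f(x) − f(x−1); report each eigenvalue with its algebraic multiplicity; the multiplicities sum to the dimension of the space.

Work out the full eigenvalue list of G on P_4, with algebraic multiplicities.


image of 1: 0
image of x: 0
image of x^2: 0
image of x^3: 0
image of x^4: 24
the matrix is upper triangular; its diagonal is (0, 0, 0, 0, 0)
for a triangular matrix the eigenvalues are the diagonal entries, with algebraic multiplicity their repetition count

λ = 0 (multiplicity 5)


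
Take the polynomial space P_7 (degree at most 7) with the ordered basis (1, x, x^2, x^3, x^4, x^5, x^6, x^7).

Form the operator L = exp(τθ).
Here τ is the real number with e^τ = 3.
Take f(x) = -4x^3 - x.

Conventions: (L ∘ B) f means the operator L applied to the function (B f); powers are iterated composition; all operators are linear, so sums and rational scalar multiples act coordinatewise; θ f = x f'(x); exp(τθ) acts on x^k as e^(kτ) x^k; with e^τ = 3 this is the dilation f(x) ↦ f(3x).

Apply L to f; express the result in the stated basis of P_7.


exp(τθ) x^k = e^(kτ) x^k; with e^τ = 3 this sends x^k to 3^k x^k
x ↦ 3 x
x^3 ↦ 27 x^3
applying this coordinatewise to f: exp(τθ) f = -108x^3 - 3x

the result is g(x) = -108x^3 - 3x


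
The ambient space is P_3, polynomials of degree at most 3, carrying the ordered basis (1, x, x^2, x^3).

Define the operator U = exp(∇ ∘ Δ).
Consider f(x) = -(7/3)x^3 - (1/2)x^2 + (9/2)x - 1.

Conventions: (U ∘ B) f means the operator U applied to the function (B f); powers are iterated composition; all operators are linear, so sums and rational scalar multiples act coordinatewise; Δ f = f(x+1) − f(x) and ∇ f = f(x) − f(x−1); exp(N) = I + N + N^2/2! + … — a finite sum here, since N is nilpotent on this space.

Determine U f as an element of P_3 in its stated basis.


g(x) = -(7/3)x^3 - (1/2)x^2 - (19/2)x - 2

order-1 term: -14x - 1
the series for exp(∇ ∘ Δ) f terminates at order 1
exp(∇ ∘ Δ) f = -(7/3)x^3 - (1/2)x^2 - (19/2)x - 2


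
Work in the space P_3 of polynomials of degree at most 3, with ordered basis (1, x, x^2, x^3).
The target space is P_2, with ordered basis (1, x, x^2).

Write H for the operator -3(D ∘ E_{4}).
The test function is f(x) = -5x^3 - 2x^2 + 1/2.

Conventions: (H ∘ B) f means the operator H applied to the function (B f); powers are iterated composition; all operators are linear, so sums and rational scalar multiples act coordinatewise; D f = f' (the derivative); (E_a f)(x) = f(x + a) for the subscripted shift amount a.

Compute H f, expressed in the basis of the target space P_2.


g(x) = 45x^2 + 372x + 768

E_{4} f = -5x^3 - 62x^2 - 256x - 703/2
D E_{4} f = -15x^2 - 124x - 256
(-3(D ∘ E_{4})) f = 45x^2 + 372x + 768


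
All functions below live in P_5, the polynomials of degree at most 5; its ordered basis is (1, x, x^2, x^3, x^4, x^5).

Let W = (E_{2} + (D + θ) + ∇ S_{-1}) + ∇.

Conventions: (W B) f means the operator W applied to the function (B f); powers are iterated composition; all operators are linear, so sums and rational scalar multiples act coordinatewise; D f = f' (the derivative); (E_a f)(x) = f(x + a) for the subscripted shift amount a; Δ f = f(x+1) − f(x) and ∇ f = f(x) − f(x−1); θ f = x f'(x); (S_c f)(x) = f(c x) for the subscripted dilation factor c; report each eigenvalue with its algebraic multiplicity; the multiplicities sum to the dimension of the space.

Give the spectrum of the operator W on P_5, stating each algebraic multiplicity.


image of 1: 1
image of x: 2x + 3
image of x^2: 3x^2 + 10x + 2
image of x^3: 4x^3 + 9x^2 + 12x + 8
image of x^4: 5x^4 + 20x^3 + 12x^2 + 40x + 14
image of x^5: 6x^5 + 15x^4 + 40x^3 + 80x^2 + 80x + 32
the matrix is upper triangular; its diagonal is (1, 2, 3, 4, 5, 6)
for a triangular matrix the eigenvalues are the diagonal entries, with algebraic multiplicity their repetition count

λ = 1 (multiplicity 1), λ = 2 (multiplicity 1), λ = 3 (multiplicity 1), λ = 4 (multiplicity 1), λ = 5 (multiplicity 1), λ = 6 (multiplicity 1)


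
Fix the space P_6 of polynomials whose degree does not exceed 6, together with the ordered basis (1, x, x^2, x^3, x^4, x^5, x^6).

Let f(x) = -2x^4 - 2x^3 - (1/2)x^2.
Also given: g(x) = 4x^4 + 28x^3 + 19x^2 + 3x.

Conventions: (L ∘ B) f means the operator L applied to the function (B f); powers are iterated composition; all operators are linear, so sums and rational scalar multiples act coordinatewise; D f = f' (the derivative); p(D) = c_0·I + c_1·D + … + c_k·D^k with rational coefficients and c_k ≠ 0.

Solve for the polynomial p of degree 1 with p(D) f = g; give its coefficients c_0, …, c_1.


p(D) = -2·I − 3·D, i.e. c_0 = -2, c_1 = -3

D^0 f = -2x^4 - 2x^3 - (1/2)x^2
D^1 f = -8x^3 - 6x^2 - x
matching coefficients of g against c_0 f + c_1 Df + … from the top degree down determines the c_i
solution: c_0 = -2, c_1 = -3


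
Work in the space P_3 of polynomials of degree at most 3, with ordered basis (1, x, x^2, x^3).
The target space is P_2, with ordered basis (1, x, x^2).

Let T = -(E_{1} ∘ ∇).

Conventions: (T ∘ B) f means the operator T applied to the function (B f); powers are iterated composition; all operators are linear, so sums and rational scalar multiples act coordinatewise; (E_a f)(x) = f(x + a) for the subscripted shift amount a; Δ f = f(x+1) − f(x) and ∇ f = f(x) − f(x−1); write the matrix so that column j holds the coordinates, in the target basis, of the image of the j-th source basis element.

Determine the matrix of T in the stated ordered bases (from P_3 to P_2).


image of 1: 0
image of x: -1
image of x^2: -2x - 1
image of x^3: -3x^2 - 3x - 1
each image's coordinates form column j of the matrix

the matrix is [[0, -1, -1, -1]; [0, 0, -2, -3]; [0, 0, 0, -3]] (rows listed top to bottom)


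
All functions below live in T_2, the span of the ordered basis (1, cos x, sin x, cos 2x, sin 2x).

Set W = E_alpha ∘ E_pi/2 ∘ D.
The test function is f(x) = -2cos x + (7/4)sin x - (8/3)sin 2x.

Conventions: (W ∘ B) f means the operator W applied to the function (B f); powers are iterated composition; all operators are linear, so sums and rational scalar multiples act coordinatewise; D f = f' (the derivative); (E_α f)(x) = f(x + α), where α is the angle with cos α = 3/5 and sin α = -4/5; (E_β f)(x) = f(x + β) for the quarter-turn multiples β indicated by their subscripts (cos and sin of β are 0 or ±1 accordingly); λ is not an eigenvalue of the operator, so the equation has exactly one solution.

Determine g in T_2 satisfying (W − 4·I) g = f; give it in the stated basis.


the image equals g(x) = (39/109)cos x - (193/436)sin x + (28/663)cos 2x + (296/663)sin 2x

write g with unknown coordinates in the stated basis and equate coefficients in (W − 4·I) g = f
solving from the highest basis element down gives g = (39/109)cos x - (193/436)sin x + (28/663)cos 2x + (296/663)sin 2x
check: W g = -(62/109)cos x - (9/436)sin x + (112/663)cos 2x - (584/663)sin 2x
so W g − 4·g = -2cos x + (7/4)sin x - (8/3)sin 2x = f ✓


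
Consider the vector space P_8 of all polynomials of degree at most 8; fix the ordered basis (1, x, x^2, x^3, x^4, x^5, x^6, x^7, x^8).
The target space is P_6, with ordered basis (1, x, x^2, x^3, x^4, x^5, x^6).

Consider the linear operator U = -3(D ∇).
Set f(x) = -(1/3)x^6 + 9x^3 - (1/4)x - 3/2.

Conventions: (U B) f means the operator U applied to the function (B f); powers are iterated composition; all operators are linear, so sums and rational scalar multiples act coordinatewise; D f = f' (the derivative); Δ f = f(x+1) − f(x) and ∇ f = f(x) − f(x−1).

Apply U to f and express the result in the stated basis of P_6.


the image equals g(x) = 30x^4 - 60x^3 + 60x^2 - 192x + 87

∇ f = -2x^5 + 5x^4 - (20/3)x^3 + 32x^2 - 29x + 109/12
D ∇ f = -10x^4 + 20x^3 - 20x^2 + 64x - 29
(-3(D ∇)) f = 30x^4 - 60x^3 + 60x^2 - 192x + 87


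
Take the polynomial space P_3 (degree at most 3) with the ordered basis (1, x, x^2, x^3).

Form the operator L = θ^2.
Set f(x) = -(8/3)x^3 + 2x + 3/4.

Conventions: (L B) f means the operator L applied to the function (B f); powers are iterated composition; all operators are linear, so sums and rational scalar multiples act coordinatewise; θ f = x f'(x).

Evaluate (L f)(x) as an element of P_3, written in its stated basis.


θ f = -8x^3 + 2x
θ θ f = -24x^3 + 2x

the result is g(x) = -24x^3 + 2x


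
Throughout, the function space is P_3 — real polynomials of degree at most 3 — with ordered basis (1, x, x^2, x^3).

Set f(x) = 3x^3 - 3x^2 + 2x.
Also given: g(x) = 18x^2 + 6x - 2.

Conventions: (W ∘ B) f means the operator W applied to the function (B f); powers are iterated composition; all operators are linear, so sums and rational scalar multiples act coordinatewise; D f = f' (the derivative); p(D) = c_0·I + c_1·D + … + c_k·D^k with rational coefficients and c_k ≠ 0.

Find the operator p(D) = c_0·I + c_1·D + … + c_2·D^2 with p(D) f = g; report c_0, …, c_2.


c_0 = 0, c_1 = 2, c_2 = 1

D^0 f = 3x^3 - 3x^2 + 2x
D^1 f = 9x^2 - 6x + 2
D^2 f = 18x - 6
matching coefficients of g against c_0 f + c_1 Df + … from the top degree down determines the c_i
solution: c_0 = 0, c_1 = 2, c_2 = 1


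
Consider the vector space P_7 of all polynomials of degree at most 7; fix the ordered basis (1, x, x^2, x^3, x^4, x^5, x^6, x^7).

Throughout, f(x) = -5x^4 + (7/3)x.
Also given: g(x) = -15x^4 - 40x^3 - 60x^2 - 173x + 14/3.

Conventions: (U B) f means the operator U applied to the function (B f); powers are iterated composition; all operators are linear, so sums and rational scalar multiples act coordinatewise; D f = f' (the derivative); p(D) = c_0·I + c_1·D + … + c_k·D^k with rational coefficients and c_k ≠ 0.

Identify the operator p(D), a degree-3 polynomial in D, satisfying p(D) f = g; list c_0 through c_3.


D^0 f = -5x^4 + (7/3)x
D^1 f = -20x^3 + 7/3
D^2 f = -60x^2
D^3 f = -120x
matching coefficients of g against c_0 f + c_1 Df + … from the top degree down determines the c_i
solution: c_0 = 3, c_1 = 2, c_2 = 1, c_3 = 3/2

p(D) = 3·I + 2·D + D^2 + (3/2)·D^3, i.e. c_0 = 3, c_1 = 2, c_2 = 1, c_3 = 3/2


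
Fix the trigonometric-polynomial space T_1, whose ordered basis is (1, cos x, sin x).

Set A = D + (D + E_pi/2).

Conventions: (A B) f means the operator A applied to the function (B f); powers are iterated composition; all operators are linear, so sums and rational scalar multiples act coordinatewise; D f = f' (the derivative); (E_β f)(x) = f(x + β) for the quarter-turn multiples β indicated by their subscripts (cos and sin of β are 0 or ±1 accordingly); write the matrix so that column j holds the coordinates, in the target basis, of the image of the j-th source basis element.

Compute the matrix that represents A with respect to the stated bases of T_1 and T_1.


the matrix is [[1, 0, 0]; [0, 0, 3]; [0, -3, 0]] (rows listed top to bottom)

image of 1: 1
image of cos x: -3sin x
image of sin x: 3cos x
each image's coordinates form column j of the matrix


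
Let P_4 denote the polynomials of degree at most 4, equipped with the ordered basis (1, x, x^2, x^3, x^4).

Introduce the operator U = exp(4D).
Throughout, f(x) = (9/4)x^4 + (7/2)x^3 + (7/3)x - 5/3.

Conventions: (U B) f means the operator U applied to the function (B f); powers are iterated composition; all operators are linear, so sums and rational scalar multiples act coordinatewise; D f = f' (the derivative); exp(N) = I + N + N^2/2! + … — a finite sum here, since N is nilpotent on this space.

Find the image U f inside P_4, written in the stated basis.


order-1 term: 36x^3 + 42x^2 + 28/3
order-2 term: 216x^2 + 168x
order-3 term: 576x + 224
order-4 term: 576
the series for exp(4D) f terminates at order 4
exp(4D) f = (9/4)x^4 + (79/2)x^3 + 258x^2 + (2239/3)x + 2423/3

the result is g(x) = (9/4)x^4 + (79/2)x^3 + 258x^2 + (2239/3)x + 2423/3


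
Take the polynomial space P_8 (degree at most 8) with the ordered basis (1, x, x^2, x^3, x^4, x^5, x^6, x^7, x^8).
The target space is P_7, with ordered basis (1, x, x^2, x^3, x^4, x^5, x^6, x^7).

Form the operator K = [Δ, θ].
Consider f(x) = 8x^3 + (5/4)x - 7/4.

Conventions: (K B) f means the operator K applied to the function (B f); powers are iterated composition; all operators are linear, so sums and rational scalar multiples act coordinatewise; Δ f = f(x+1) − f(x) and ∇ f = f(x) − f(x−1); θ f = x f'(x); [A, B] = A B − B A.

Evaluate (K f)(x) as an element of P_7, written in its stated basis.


the image equals g(x) = 24x^2 + 48x + 101/4

θ f = 24x^3 + (5/4)x
Δ θ f = 72x^2 + 72x + 101/4
Δ f = 24x^2 + 24x + 37/4
θ Δ f = 48x^2 + 24x
[Δ, θ] f = 24x^2 + 48x + 101/4


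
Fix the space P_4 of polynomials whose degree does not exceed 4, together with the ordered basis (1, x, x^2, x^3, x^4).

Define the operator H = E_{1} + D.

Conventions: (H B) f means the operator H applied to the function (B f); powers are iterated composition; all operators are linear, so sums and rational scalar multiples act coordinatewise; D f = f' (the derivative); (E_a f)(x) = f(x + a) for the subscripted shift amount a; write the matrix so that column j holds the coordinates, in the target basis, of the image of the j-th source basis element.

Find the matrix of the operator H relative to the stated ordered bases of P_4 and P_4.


the matrix is [[1, 2, 1, 1, 1]; [0, 1, 4, 3, 4]; [0, 0, 1, 6, 6]; [0, 0, 0, 1, 8]; [0, 0, 0, 0, 1]] (rows listed top to bottom)

image of 1: 1
image of x: x + 2
image of x^2: x^2 + 4x + 1
image of x^3: x^3 + 6x^2 + 3x + 1
image of x^4: x^4 + 8x^3 + 6x^2 + 4x + 1
each image's coordinates form column j of the matrix


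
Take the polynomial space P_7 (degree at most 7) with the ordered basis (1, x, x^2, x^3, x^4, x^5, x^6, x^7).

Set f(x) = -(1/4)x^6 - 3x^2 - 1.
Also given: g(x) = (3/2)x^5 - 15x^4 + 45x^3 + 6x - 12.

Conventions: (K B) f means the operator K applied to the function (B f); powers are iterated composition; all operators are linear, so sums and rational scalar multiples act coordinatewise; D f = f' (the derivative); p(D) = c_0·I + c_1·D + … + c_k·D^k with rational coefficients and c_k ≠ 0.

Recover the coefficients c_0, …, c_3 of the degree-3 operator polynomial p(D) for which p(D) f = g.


c_0 = 0, c_1 = -1, c_2 = 2, c_3 = -3/2

D^0 f = -(1/4)x^6 - 3x^2 - 1
D^1 f = -(3/2)x^5 - 6x
D^2 f = -(15/2)x^4 - 6
D^3 f = -30x^3
matching coefficients of g against c_0 f + c_1 Df + … from the top degree down determines the c_i
solution: c_0 = 0, c_1 = -1, c_2 = 2, c_3 = -3/2


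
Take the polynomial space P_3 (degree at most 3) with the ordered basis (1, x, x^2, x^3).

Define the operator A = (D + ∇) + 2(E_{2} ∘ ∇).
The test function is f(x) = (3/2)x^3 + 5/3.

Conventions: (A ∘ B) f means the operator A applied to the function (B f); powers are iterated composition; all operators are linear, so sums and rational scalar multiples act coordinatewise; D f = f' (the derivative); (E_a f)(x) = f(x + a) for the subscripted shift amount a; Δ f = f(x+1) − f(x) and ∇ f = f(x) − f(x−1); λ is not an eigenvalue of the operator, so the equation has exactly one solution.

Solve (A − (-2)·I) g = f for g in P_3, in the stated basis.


g(x) = (3/4)x^3 - (9/2)x^2 + (99/8)x - 439/24

write g with unknown coordinates in the stated basis and equate coefficients in (A − (-2)·I) g = f
solving from the highest basis element down gives g = (3/4)x^3 - (9/2)x^2 + (99/8)x - 439/24
check: A g = 9x^2 - (99/4)x + 153/4
so A g − (-2)·g = (3/2)x^3 + 5/3 = f ✓


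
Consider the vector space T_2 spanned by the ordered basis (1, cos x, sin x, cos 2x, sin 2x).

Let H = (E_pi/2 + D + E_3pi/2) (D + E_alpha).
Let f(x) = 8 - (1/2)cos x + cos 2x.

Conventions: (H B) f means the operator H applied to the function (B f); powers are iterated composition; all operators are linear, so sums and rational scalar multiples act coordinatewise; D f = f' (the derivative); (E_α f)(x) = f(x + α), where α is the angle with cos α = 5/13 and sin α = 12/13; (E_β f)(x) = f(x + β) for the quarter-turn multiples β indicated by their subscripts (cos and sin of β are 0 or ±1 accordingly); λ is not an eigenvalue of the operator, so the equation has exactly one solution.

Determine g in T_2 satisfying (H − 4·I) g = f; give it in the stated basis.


write g with unknown coordinates in the stated basis and equate coefficients in (H − 4·I) g = f
solving from the highest basis element down gives g = -4 + (77/916)cos x - (5/916)sin x - (677/9364)cos 2x - (577/9364)sin 2x
check: H g = -8 - (75/458)cos x - (5/229)sin x + (1664/2341)cos 2x - (577/2341)sin 2x
so H g − 4·g = 8 - (1/2)cos x + cos 2x = f ✓

g(x) = -4 + (77/916)cos x - (5/916)sin x - (677/9364)cos 2x - (577/9364)sin 2x


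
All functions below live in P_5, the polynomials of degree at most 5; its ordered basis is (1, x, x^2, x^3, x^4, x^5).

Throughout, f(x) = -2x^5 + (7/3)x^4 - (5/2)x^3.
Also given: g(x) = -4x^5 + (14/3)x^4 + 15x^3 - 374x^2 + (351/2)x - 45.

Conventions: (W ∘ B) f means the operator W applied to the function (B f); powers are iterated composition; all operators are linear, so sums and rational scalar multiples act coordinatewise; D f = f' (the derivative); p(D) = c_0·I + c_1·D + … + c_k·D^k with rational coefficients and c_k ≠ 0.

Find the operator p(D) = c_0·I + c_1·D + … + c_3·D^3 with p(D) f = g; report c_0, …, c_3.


p(D) = 2·I − (1/2)·D^2 + 3·D^3, i.e. c_0 = 2, c_1 = 0, c_2 = -1/2, c_3 = 3

D^0 f = -2x^5 + (7/3)x^4 - (5/2)x^3
D^1 f = -10x^4 + (28/3)x^3 - (15/2)x^2
D^2 f = -40x^3 + 28x^2 - 15x
D^3 f = -120x^2 + 56x - 15
matching coefficients of g against c_0 f + c_1 Df + … from the top degree down determines the c_i
solution: c_0 = 2, c_1 = 0, c_2 = -1/2, c_3 = 3


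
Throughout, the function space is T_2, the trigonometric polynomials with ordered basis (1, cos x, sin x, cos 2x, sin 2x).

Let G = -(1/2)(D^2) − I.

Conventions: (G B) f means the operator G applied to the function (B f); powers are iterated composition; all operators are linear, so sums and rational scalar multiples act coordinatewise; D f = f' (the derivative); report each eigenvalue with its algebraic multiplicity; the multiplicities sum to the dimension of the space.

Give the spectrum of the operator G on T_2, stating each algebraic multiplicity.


image of 1: -1
image of cos x: -(1/2)cos x
image of sin x: -(1/2)sin x
image of cos 2x: cos 2x
image of sin 2x: sin 2x
the matrix is diagonal; its diagonal is (-1, -1/2, -1/2, 1, 1)
for a triangular matrix the eigenvalues are the diagonal entries, with algebraic multiplicity their repetition count

λ = -1 (multiplicity 1), λ = -1/2 (multiplicity 2), λ = 1 (multiplicity 2)


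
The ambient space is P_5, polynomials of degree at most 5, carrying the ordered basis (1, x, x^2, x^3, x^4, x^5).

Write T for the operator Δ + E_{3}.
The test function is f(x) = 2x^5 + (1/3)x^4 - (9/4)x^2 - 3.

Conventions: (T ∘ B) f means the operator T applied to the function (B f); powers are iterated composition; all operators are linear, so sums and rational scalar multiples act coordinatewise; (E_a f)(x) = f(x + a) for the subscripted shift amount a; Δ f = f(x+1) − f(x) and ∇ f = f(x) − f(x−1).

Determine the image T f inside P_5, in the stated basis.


Δ f = 10x^4 + (64/3)x^3 + 22x^2 + (41/6)x + 1/12
E_{3} f = 2x^5 + (91/3)x^4 + 184x^3 + (2223/4)x^2 + (1665/2)x + 1959/4
(Δ + E_{3}) f = 2x^5 + (121/3)x^4 + (616/3)x^3 + (2311/4)x^2 + (2518/3)x + 2939/6

the result is g(x) = 2x^5 + (121/3)x^4 + (616/3)x^3 + (2311/4)x^2 + (2518/3)x + 2939/6


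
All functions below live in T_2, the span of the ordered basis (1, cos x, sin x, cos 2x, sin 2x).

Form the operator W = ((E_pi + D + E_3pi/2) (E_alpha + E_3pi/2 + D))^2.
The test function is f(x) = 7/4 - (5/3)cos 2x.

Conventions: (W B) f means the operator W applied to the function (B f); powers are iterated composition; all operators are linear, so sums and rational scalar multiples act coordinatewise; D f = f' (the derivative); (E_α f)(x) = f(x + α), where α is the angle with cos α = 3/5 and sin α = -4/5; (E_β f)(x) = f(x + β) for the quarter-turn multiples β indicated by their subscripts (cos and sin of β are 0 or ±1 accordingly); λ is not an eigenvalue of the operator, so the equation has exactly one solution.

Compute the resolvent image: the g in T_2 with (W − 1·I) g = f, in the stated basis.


write g with unknown coordinates in the stated basis and equate coefficients in (W − 1·I) g = f
solving from the highest basis element down gives g = 7/60 + (10085/232179)cos 2x - (33280/232179)sin 2x
check: W g = 28/15 - (376880/232179)cos 2x - (33280/232179)sin 2x
so W g − 1·g = 7/4 - (5/3)cos 2x = f ✓

the image equals g(x) = 7/60 + (10085/232179)cos 2x - (33280/232179)sin 2x


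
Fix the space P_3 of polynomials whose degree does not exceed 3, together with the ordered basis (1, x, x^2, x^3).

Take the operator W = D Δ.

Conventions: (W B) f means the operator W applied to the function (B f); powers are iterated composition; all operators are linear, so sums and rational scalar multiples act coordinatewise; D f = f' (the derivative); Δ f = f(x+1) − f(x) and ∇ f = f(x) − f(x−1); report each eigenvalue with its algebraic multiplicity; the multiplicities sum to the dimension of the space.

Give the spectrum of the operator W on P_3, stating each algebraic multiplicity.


λ = 0 (multiplicity 4)

image of 1: 0
image of x: 0
image of x^2: 2
image of x^3: 6x + 3
the matrix is upper triangular; its diagonal is (0, 0, 0, 0)
for a triangular matrix the eigenvalues are the diagonal entries, with algebraic multiplicity their repetition count


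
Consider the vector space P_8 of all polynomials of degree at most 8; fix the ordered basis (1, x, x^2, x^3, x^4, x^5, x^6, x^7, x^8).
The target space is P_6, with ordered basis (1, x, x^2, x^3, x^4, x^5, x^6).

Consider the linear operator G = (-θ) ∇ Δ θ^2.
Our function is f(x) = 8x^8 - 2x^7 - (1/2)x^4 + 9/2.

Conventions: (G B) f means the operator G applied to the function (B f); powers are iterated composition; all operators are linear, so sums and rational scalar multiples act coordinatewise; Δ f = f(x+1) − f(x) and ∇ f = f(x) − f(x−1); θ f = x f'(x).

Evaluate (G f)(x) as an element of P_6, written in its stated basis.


the image equals g(x) = -172032x^6 + 20580x^5 - 286720x^4 + 20580x^3 - 57152x^2 + 1372x

θ f = 64x^8 - 14x^7 - 2x^4
θ θ f = 512x^8 - 98x^7 - 8x^4
Δ θ^2 f = 4096x^7 + 13650x^6 + 26614x^5 + 32410x^4 + 25210x^3 + 12230x^2 + 3378x + 406
∇ Δ θ^2 f = 28672x^6 - 4116x^5 + 71680x^4 - 6860x^3 + 28576x^2 - 1372x + 1008
θ (∇ Δ θ^2) f = 172032x^6 - 20580x^5 + 286720x^4 - 20580x^3 + 57152x^2 - 1372x
(-θ) (∇ Δ θ^2) f = -172032x^6 + 20580x^5 - 286720x^4 + 20580x^3 - 57152x^2 + 1372x


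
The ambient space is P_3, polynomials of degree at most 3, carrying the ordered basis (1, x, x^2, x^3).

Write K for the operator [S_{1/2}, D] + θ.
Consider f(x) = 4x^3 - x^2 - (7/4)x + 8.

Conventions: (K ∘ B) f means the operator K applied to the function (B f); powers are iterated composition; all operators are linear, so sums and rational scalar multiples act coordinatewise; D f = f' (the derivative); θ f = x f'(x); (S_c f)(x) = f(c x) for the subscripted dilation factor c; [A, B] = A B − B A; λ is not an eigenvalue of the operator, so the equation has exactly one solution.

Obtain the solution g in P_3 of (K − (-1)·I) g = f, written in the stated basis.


g(x) = x^3 - (11/24)x^2 - (73/96)x + 1609/192

write g with unknown coordinates in the stated basis and equate coefficients in (K − (-1)·I) g = f
solving from the highest basis element down gives g = x^3 - (11/24)x^2 - (73/96)x + 1609/192
check: K g = 3x^3 - (13/24)x^2 - (95/96)x - 73/192
so K g − (-1)·g = 4x^3 - x^2 - (7/4)x + 8 = f ✓


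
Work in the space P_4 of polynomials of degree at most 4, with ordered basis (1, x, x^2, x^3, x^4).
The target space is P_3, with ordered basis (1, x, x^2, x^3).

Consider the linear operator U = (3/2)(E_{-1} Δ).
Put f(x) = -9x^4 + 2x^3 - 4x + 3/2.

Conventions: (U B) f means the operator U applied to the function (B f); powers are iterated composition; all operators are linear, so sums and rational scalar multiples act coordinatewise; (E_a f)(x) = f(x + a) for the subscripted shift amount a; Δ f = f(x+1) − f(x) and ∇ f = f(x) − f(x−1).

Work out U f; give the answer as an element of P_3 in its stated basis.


Δ f = -36x^3 - 48x^2 - 30x - 11
E_{-1} Δ f = -36x^3 + 60x^2 - 42x + 7
((3/2)(E_{-1} Δ)) f = -54x^3 + 90x^2 - 63x + 21/2

the image equals g(x) = -54x^3 + 90x^2 - 63x + 21/2


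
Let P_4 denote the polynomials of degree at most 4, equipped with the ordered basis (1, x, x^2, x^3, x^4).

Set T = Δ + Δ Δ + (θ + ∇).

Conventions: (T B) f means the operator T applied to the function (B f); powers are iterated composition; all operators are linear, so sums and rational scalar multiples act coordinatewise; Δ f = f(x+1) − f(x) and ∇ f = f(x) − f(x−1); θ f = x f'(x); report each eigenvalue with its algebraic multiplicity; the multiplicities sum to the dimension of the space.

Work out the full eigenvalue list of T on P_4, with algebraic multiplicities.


λ = 0 (multiplicity 1), λ = 1 (multiplicity 1), λ = 2 (multiplicity 1), λ = 3 (multiplicity 1), λ = 4 (multiplicity 1)

image of 1: 0
image of x: x + 2
image of x^2: 2x^2 + 4x + 2
image of x^3: 3x^3 + 6x^2 + 6x + 8
image of x^4: 4x^4 + 8x^3 + 12x^2 + 32x + 14
the matrix is upper triangular; its diagonal is (0, 1, 2, 3, 4)
for a triangular matrix the eigenvalues are the diagonal entries, with algebraic multiplicity their repetition count


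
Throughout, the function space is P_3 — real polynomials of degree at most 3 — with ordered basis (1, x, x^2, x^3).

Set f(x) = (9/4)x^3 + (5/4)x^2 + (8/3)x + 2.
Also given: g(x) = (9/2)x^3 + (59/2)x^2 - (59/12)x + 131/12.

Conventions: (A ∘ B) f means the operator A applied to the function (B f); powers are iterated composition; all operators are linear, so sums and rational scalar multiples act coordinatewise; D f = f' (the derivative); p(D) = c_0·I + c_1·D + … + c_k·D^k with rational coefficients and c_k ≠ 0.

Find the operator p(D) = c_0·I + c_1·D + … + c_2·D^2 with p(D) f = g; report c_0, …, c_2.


D^0 f = (9/4)x^3 + (5/4)x^2 + (8/3)x + 2
D^1 f = (27/4)x^2 + (5/2)x + 8/3
D^2 f = (27/2)x + 5/2
matching coefficients of g against c_0 f + c_1 Df + … from the top degree down determines the c_i
solution: c_0 = 2, c_1 = 4, c_2 = -3/2

p(D) = 2·I + 4·D − (3/2)·D^2, i.e. c_0 = 2, c_1 = 4, c_2 = -3/2


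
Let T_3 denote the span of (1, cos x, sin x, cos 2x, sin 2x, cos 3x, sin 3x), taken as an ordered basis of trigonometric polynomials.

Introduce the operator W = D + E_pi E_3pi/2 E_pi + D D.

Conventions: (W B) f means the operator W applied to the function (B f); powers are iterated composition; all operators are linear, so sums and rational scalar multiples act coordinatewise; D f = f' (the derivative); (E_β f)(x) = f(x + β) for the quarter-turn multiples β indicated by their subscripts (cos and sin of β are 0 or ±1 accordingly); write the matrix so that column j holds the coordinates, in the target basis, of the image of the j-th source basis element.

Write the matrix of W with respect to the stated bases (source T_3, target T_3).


image of 1: 1
image of cos x: -cos x
image of sin x: -sin x
image of cos 2x: -5cos 2x - 2sin 2x
image of sin 2x: 2cos 2x - 5sin 2x
image of cos 3x: -9cos 3x - 4sin 3x
image of sin 3x: 4cos 3x - 9sin 3x
each image's coordinates form column j of the matrix

the matrix is [[1, 0, 0, 0, 0, 0, 0]; [0, -1, 0, 0, 0, 0, 0]; [0, 0, -1, 0, 0, 0, 0]; [0, 0, 0, -5, 2, 0, 0]; [0, 0, 0, -2, -5, 0, 0]; [0, 0, 0, 0, 0, -9, 4]; [0, 0, 0, 0, 0, -4, -9]] (rows listed top to bottom)


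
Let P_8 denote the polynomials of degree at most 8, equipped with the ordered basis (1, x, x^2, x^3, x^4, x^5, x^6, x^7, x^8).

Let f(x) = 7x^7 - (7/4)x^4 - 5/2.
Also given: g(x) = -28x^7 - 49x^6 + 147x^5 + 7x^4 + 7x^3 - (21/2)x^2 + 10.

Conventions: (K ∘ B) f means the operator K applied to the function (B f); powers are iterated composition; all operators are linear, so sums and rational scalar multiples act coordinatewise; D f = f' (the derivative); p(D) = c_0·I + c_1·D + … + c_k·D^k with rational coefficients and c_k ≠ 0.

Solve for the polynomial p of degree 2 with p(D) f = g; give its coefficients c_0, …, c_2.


D^0 f = 7x^7 - (7/4)x^4 - 5/2
D^1 f = 49x^6 - 7x^3
D^2 f = 294x^5 - 21x^2
matching coefficients of g against c_0 f + c_1 Df + … from the top degree down determines the c_i
solution: c_0 = -4, c_1 = -1, c_2 = 1/2

p(D) = -4·I − D + (1/2)·D^2, i.e. c_0 = -4, c_1 = -1, c_2 = 1/2


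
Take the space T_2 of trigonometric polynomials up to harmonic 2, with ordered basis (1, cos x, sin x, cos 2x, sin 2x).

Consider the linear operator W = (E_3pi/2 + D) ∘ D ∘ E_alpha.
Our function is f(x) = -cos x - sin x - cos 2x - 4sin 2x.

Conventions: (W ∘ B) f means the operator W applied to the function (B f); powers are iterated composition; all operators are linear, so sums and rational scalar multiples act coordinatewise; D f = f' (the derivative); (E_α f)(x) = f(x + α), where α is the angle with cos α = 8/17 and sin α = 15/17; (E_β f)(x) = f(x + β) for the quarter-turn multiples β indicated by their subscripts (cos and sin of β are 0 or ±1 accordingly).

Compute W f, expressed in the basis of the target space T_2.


the image equals g(x) = (84/17)cos 2x - (302/17)sin 2x

E_alpha f = -(23/17)cos x + (7/17)sin x - (47/17)cos 2x + (52/17)sin 2x
D E_alpha f = (7/17)cos x + (23/17)sin x + (104/17)cos 2x + (94/17)sin 2x
E_3pi/2 D E_alpha f = -(23/17)cos x + (7/17)sin x - (104/17)cos 2x - (94/17)sin 2x
D D E_alpha f = (23/17)cos x - (7/17)sin x + (188/17)cos 2x - (208/17)sin 2x
(E_3pi/2 + D) D E_alpha f = (84/17)cos 2x - (302/17)sin 2x


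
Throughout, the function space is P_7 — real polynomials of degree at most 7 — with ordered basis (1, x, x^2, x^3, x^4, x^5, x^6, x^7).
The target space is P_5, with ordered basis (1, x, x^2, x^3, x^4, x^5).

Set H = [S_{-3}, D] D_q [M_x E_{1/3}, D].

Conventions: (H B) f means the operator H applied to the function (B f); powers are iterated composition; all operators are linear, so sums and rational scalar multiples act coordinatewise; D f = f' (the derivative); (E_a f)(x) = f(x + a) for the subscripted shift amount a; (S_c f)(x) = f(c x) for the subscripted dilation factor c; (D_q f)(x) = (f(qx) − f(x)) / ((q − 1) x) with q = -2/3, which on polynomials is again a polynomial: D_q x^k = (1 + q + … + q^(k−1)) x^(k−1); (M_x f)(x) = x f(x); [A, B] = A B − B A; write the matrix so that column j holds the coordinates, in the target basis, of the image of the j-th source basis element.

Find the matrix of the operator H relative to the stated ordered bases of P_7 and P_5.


image of 1: 0
image of x: 0
image of x^2: -4/3
image of x^3: (56/3)x - 4/3
image of x^4: -52x^2 + (224/9)x - 8/9
image of x^5: (880/3)x^3 - (260/3)x^2 + (560/27)x - 40/81
image of x^6: -(2660/3)x^4 + (1760/3)x^3 - (260/3)x^2 + (1120/81)x - 20/81
image of x^7: 3704x^5 - (18620/9)x^4 + (6160/9)x^3 - (1820/27)x^2 + (1960/243)x - 28/243
each image's coordinates form column j of the matrix

the matrix is [[0, 0, -4/3, -4/3, -8/9, -40/81, -20/81, -28/243]; [0, 0, 0, 56/3, 224/9, 560/27, 1120/81, 1960/243]; [0, 0, 0, 0, -52, -260/3, -260/3, -1820/27]; [0, 0, 0, 0, 0, 880/3, 1760/3, 6160/9]; [0, 0, 0, 0, 0, 0, -2660/3, -18620/9]; [0, 0, 0, 0, 0, 0, 0, 3704]] (rows listed top to bottom)


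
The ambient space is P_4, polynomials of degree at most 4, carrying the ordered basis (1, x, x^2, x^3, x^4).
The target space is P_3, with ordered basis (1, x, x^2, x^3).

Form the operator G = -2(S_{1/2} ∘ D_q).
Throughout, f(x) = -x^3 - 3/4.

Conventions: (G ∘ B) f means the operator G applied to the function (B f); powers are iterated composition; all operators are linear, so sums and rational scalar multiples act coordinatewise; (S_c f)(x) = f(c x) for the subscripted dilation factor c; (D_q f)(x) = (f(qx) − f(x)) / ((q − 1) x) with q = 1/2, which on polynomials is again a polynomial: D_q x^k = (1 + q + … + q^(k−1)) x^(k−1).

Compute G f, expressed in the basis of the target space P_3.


D_q f = -(7/4)x^2
S_{1/2} D_q f = -(7/16)x^2
(-2(S_{1/2} ∘ D_q)) f = (7/8)x^2

the image equals g(x) = (7/8)x^2


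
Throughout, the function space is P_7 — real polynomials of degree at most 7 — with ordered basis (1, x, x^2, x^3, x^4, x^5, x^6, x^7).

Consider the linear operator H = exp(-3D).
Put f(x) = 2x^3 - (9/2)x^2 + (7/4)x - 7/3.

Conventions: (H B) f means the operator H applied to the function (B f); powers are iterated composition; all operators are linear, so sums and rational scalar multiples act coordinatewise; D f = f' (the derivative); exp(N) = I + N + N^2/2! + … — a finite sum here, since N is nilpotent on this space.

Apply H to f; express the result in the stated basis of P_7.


the image equals g(x) = 2x^3 - (45/2)x^2 + (331/4)x - 1225/12

order-1 term: -18x^2 + 27x - 21/4
order-2 term: 54x - 81/2
order-3 term: -54
the series for exp(-3D) f terminates at order 3
exp(-3D) f = 2x^3 - (45/2)x^2 + (331/4)x - 1225/12


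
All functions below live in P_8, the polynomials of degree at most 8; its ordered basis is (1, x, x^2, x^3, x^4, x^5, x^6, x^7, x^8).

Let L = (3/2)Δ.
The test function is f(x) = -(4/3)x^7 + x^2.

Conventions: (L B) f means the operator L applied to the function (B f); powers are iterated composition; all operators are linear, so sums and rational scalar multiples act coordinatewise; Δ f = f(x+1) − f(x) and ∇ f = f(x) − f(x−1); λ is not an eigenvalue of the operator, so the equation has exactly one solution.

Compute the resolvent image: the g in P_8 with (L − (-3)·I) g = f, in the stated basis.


write g with unknown coordinates in the stated basis and equate coefficients in (L − (-3)·I) g = f
solving from the highest basis element down gives g = -(4/9)x^7 + (14/9)x^6 - (35/9)x^4 + 5x^2 - (1/3)x - 17/18
check: L g = -(14/3)x^6 + (35/3)x^4 - 14x^2 + x + 17/6
so L g − (-3)·g = -(4/3)x^7 + x^2 = f ✓

the image equals g(x) = -(4/9)x^7 + (14/9)x^6 - (35/9)x^4 + 5x^2 - (1/3)x - 17/18


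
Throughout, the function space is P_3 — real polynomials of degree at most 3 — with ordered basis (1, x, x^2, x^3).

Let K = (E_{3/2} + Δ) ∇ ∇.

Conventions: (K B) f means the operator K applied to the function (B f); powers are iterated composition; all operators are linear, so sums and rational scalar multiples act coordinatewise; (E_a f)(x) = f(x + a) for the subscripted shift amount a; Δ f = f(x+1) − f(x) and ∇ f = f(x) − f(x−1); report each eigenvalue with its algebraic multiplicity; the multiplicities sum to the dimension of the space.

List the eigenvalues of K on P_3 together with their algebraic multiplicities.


λ = 0 (multiplicity 4)

image of 1: 0
image of x: 0
image of x^2: 2
image of x^3: 6x + 9
the matrix is upper triangular; its diagonal is (0, 0, 0, 0)
for a triangular matrix the eigenvalues are the diagonal entries, with algebraic multiplicity their repetition count
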